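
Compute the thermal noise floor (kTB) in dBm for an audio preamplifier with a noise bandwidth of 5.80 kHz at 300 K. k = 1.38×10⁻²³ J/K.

−136.2 dBm

P_n = kTB = 1.38×10⁻²³ × 300 × 5.80×10³ = 2.40×10⁻¹⁷ W
In dBm: 10 log₁₀(2.40×10⁻¹⁷ / 10⁻³) = −136.2 dBm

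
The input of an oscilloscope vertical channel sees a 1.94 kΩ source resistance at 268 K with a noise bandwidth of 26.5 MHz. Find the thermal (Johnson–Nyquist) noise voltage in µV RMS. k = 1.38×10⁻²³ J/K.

27.6 µV

V_n = √(4kTRB)
4kTRB = 4 × 1.38×10⁻²³ × 268 × 1.94×10³ × 2.65×10⁷ = 7.61×10⁻¹⁰ V²
V_n = √(7.61×10⁻¹⁰) = 2.76×10⁻⁵ V = 27.6 µV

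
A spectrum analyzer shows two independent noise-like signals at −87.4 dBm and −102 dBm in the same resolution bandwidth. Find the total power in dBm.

Convert to linear, add, convert back:
P₁ = 1.82×10⁻¹² W, P₂ = 6.31×10⁻¹⁴ W
P_tot = 1.88×10⁻¹² W → 10 log₁₀(P_tot / 10⁻³) = −87.3 dBm

−87.3 dBm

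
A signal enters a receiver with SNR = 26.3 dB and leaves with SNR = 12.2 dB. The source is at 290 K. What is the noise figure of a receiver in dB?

NF (dB) = SNR_in(dB) − SNR_out(dB) when the source is at T₀
NF = 26.3 − 12.2 = 14.1 dB

14.1 dB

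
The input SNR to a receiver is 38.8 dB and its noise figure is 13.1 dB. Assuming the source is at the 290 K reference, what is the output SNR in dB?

25.7 dB

By definition F = SNR_in/SNR_out, so in dB: SNR_out = SNR_in − NF
SNR_out = 38.8 − 13.1 = 25.7 dB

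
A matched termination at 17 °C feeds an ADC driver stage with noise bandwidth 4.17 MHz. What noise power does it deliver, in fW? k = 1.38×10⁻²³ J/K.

16.7 fW

T = 17 °C + 273.15 = 290.15 K
P_n = kTB = 1.38×10⁻²³ × 290.15 × 4.17×10⁶ = 1.67×10⁻¹⁴ W = 16.7 fW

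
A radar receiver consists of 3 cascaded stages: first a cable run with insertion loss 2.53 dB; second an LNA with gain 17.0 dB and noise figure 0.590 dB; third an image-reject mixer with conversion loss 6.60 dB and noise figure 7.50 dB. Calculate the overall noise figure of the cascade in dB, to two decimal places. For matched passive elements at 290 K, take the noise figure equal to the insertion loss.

Convert to linear (a loss of L dB is a gain of −L dB): F_i = 10^(NF_i/10), G_i = 10^(G_i,dB/10)
  Stage 1: F_1 = 10^(2.53/10) = 1.791, G_1 = 10^(−2.53/10) = 0.5585
  Stage 2: F_2 = 10^(0.590/10) = 1.146, G_2 = 10^(17.0/10) = 50.12
  Stage 3: F_3 = 10^(7.50/10) = 5.623, G_3 = 10^(−6.60/10) = 0.2188
Friis cascade:
  F = 1.791 + (1.146 − 1)/0.5585 + (5.623 − 1)/27.99 = 2.216
NF = 10 log₁₀(2.216) = 3.46 dB

3.46 dB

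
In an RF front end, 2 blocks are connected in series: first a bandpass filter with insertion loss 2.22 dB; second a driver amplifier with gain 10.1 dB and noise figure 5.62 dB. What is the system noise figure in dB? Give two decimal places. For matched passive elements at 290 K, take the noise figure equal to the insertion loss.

7.84 dB

Convert to linear (a loss of L dB is a gain of −L dB): F_i = 10^(NF_i/10), G_i = 10^(G_i,dB/10)
  Stage 1: F_1 = 10^(2.22/10) = 1.667, G_1 = 10^(−2.22/10) = 0.5998
  Stage 2: F_2 = 10^(5.62/10) = 3.648, G_2 = 10^(10.1/10) = 10.23
Friis cascade:
  F = 1.667 + (3.648 − 1)/0.5998 = 6.081
NF = 10 log₁₀(6.081) = 7.84 dB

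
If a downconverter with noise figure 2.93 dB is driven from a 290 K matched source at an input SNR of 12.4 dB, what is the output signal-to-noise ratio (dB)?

By definition F = SNR_in/SNR_out, so in dB: SNR_out = SNR_in − NF
SNR_out = 12.4 − 2.93 = 9.47 dB

9.47 dB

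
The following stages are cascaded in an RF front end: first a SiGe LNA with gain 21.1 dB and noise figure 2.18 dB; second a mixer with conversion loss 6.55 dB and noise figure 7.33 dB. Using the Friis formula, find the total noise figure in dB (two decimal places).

Convert to linear (a loss of L dB is a gain of −L dB): F_i = 10^(NF_i/10), G_i = 10^(G_i,dB/10)
  Stage 1: F_1 = 10^(2.18/10) = 1.652, G_1 = 10^(21.1/10) = 128.8
  Stage 2: F_2 = 10^(7.33/10) = 5.408, G_2 = 10^(−6.55/10) = 0.2213
Friis cascade:
  F = 1.652 + (5.408 − 1)/128.8 = 1.686
NF = 10 log₁₀(1.686) = 2.27 dB

2.27 dB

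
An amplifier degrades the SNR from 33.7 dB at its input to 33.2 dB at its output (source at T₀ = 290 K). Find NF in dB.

NF (dB) = SNR_in(dB) − SNR_out(dB) when the source is at T₀
NF = 33.7 − 33.2 = 0.5 dB

0.5 dB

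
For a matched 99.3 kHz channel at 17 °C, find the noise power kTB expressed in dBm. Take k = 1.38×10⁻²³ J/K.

−124.0 dBm

T = 17 °C + 273.15 = 290.15 K
P_n = kTB = 1.38×10⁻²³ × 290.15 × 9.93×10⁴ = 3.98×10⁻¹⁶ W
In dBm: 10 log₁₀(3.98×10⁻¹⁶ / 10⁻³) = −124.0 dBm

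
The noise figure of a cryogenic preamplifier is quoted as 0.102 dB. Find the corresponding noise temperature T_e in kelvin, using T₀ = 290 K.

F = 10^(0.102/10) = 1.02376
T_e = (F − 1)·T₀ = (1.02376 − 1) × 290 = 6.89 K

6.89 K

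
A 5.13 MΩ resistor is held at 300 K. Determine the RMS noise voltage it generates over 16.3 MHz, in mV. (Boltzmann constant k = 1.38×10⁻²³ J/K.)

V_n = √(4kTRB)
4kTRB = 4 × 1.38×10⁻²³ × 300 × 5.13×10⁶ × 1.63×10⁷ = 1.38×10⁻⁶ V²
V_n = √(1.38×10⁻⁶) = 1.18×10⁻³ V = 1.18 mV

1.18 mV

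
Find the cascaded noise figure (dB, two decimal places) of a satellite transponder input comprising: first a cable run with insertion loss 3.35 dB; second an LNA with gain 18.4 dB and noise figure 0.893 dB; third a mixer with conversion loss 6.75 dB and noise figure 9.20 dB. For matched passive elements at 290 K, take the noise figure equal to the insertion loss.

Convert to linear (a loss of L dB is a gain of −L dB): F_i = 10^(NF_i/10), G_i = 10^(G_i,dB/10)
  Stage 1: F_1 = 10^(3.35/10) = 2.163, G_1 = 10^(−3.35/10) = 0.4624
  Stage 2: F_2 = 10^(0.893/10) = 1.228, G_2 = 10^(18.4/10) = 69.18
  Stage 3: F_3 = 10^(9.20/10) = 8.318, G_3 = 10^(−6.75/10) = 0.2113
Friis cascade:
  F = 2.163 + (1.228 − 1)/0.4624 + (8.318 − 1)/31.99 = 2.885
NF = 10 log₁₀(2.885) = 4.60 dB

4.60 dB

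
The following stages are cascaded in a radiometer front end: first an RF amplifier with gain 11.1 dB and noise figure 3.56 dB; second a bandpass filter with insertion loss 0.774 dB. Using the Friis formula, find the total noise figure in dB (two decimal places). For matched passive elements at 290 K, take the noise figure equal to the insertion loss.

Convert to linear (a loss of L dB is a gain of −L dB): F_i = 10^(NF_i/10), G_i = 10^(G_i,dB/10)
  Stage 1: F_1 = 10^(3.56/10) = 2.270, G_1 = 10^(11.1/10) = 12.88
  Stage 2: F_2 = 10^(0.774/10) = 1.195, G_2 = 10^(−0.774/10) = 0.8368
Friis cascade:
  F = 2.270 + (1.195 − 1)/12.88 = 2.285
NF = 10 log₁₀(2.285) = 3.59 dB

3.59 dB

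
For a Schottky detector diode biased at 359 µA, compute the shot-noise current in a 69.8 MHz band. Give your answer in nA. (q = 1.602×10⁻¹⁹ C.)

89.6 nA

I_n = √(2qI·B)
2qI·B = 2 × 1.602×10⁻¹⁹ × 3.59×10⁻⁴ × 6.98×10⁷ = 8.03×10⁻¹⁵ A²
I_n = √(8.03×10⁻¹⁵) = 8.96×10⁻⁸ A = 89.6 nA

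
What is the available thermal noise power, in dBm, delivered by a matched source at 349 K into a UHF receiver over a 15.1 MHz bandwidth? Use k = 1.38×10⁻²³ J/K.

−101.4 dBm

P_n = kTB = 1.38×10⁻²³ × 349 × 1.51×10⁷ = 7.27×10⁻¹⁴ W
In dBm: 10 log₁₀(7.27×10⁻¹⁴ / 10⁻³) = −101.4 dBm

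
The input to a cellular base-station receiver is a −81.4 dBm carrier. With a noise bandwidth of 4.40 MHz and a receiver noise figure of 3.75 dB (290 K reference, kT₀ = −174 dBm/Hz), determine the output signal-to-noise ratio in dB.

Noise floor: N = −174 + 10 log₁₀(B) + NF
10 log₁₀(4.40×10⁶) = 66.43 dB
N = −174 + 66.43 + 3.75 = −103.82 dBm
SNR = P_sig − N = −81.4 − (−103.82) = 22.42 dB → 22.4 dB

22.4 dB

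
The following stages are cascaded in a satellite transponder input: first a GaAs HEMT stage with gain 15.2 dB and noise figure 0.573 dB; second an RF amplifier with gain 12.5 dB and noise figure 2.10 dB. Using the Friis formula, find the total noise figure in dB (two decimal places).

0.64 dB

Convert to linear (a loss of L dB is a gain of −L dB): F_i = 10^(NF_i/10), G_i = 10^(G_i,dB/10)
  Stage 1: F_1 = 10^(0.573/10) = 1.141, G_1 = 10^(15.2/10) = 33.11
  Stage 2: F_2 = 10^(2.10/10) = 1.622, G_2 = 10^(12.5/10) = 17.78
Friis cascade:
  F = 1.141 + (1.622 − 1)/33.11 = 1.160
NF = 10 log₁₀(1.160) = 0.64 dB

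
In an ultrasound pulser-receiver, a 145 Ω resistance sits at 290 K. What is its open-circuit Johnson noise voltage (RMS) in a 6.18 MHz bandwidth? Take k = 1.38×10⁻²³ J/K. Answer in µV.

V_n = √(4kTRB)
4kTRB = 4 × 1.38×10⁻²³ × 290 × 1.45×10² × 6.18×10⁶ = 1.43×10⁻¹¹ V²
V_n = √(1.43×10⁻¹¹) = 3.79×10⁻⁶ V = 3.79 µV

3.79 µV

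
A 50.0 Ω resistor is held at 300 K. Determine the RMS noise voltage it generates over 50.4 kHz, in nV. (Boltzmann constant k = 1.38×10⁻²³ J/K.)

V_n = √(4kTRB)
4kTRB = 4 × 1.38×10⁻²³ × 300 × 5.00×10¹ × 5.04×10⁴ = 4.17×10⁻¹⁴ V²
V_n = √(4.17×10⁻¹⁴) = 2.04×10⁻⁷ V = 204 nV

204 nV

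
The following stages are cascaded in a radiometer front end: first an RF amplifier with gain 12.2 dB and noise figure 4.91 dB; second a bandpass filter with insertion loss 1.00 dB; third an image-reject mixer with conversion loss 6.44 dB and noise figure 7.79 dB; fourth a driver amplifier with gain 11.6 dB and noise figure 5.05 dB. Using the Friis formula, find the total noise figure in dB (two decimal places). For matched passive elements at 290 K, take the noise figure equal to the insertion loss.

Convert to linear (a loss of L dB is a gain of −L dB): F_i = 10^(NF_i/10), G_i = 10^(G_i,dB/10)
  Stage 1: F_1 = 10^(4.91/10) = 3.097, G_1 = 10^(12.2/10) = 16.60
  Stage 2: F_2 = 10^(1.00/10) = 1.259, G_2 = 10^(−1.00/10) = 0.7943
  Stage 3: F_3 = 10^(7.79/10) = 6.012, G_3 = 10^(−6.44/10) = 0.2270
  Stage 4: F_4 = 10^(5.05/10) = 3.199, G_4 = 10^(11.6/10) = 14.45
Friis cascade:
  F = 3.097 + (1.259 − 1)/16.60 + (6.012 − 1)/13.18 + (3.199 − 1)/2.992 = 4.228
NF = 10 log₁₀(4.228) = 6.26 dB

6.26 dB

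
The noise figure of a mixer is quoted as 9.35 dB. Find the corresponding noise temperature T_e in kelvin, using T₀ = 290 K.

2207 K

F = 10^(9.35/10) = 8.60994
T_e = (F − 1)·T₀ = (8.60994 − 1) × 290 = 2207 K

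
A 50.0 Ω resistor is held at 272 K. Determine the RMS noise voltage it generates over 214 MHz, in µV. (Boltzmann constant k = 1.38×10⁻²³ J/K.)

12.7 µV

V_n = √(4kTRB)
4kTRB = 4 × 1.38×10⁻²³ × 272 × 5.00×10¹ × 2.14×10⁸ = 1.61×10⁻¹⁰ V²
V_n = √(1.61×10⁻¹⁰) = 1.27×10⁻⁵ V = 12.7 µV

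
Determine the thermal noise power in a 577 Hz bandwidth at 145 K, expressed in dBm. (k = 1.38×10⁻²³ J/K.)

−149.4 dBm

P_n = kTB = 1.38×10⁻²³ × 145 × 5.77×10² = 1.15×10⁻¹⁸ W
In dBm: 10 log₁₀(1.15×10⁻¹⁸ / 10⁻³) = −149.4 dBm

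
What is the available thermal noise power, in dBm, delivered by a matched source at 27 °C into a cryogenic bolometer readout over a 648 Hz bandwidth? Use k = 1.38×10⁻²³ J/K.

−145.7 dBm

T = 27 °C + 273.15 = 300.15 K
P_n = kTB = 1.38×10⁻²³ × 300.15 × 6.48×10² = 2.68×10⁻¹⁸ W
In dBm: 10 log₁₀(2.68×10⁻¹⁸ / 10⁻³) = −145.7 dBm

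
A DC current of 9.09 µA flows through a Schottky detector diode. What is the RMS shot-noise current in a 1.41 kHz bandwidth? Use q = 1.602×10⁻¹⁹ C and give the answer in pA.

I_n = √(2qI·B)
2qI·B = 2 × 1.602×10⁻¹⁹ × 9.09×10⁻⁶ × 1.41×10³ = 4.11×10⁻²¹ A²
I_n = √(4.11×10⁻²¹) = 6.41×10⁻¹¹ A = 64.1 pA

64.1 pA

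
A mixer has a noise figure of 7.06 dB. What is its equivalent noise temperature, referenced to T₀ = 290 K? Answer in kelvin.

1184 K

F = 10^(7.06/10) = 5.08159
T_e = (F − 1)·T₀ = (5.08159 − 1) × 290 = 1184 K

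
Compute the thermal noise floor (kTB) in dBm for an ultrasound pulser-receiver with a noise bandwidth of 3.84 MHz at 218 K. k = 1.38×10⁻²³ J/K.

−109.4 dBm

P_n = kTB = 1.38×10⁻²³ × 218 × 3.84×10⁶ = 1.16×10⁻¹⁴ W
In dBm: 10 log₁₀(1.16×10⁻¹⁴ / 10⁻³) = −109.4 dBm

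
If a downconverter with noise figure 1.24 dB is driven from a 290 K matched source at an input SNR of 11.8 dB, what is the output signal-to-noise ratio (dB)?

10.56 dB

By definition F = SNR_in/SNR_out, so in dB: SNR_out = SNR_in − NF
SNR_out = 11.8 − 1.24 = 10.56 dB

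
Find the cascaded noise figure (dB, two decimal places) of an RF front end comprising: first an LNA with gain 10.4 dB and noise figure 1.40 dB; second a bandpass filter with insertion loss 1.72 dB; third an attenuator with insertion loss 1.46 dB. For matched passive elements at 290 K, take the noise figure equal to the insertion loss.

Convert to linear (a loss of L dB is a gain of −L dB): F_i = 10^(NF_i/10), G_i = 10^(G_i,dB/10)
  Stage 1: F_1 = 10^(1.40/10) = 1.380, G_1 = 10^(10.4/10) = 10.96
  Stage 2: F_2 = 10^(1.72/10) = 1.486, G_2 = 10^(−1.72/10) = 0.6730
  Stage 3: F_3 = 10^(1.46/10) = 1.400, G_3 = 10^(−1.46/10) = 0.7145
Friis cascade:
  F = 1.380 + (1.486 − 1)/10.96 + (1.400 − 1)/7.379 = 1.479
NF = 10 log₁₀(1.479) = 1.70 dB

1.70 dB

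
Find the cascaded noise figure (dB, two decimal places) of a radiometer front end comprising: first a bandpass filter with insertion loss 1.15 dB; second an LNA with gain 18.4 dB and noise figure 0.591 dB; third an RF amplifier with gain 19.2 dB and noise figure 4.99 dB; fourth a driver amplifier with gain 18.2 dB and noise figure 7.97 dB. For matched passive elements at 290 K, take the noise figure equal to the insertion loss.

Convert to linear (a loss of L dB is a gain of −L dB): F_i = 10^(NF_i/10), G_i = 10^(G_i,dB/10)
  Stage 1: F_1 = 10^(1.15/10) = 1.303, G_1 = 10^(−1.15/10) = 0.7674
  Stage 2: F_2 = 10^(0.591/10) = 1.146, G_2 = 10^(18.4/10) = 69.18
  Stage 3: F_3 = 10^(4.99/10) = 3.155, G_3 = 10^(19.2/10) = 83.18
  Stage 4: F_4 = 10^(7.97/10) = 6.266, G_4 = 10^(18.2/10) = 66.07
Friis cascade:
  F = 1.303 + (1.146 − 1)/0.7674 + (3.155 − 1)/53.09 + (6.266 − 1)/4416 = 1.535
NF = 10 log₁₀(1.535) = 1.86 dB

1.86 dB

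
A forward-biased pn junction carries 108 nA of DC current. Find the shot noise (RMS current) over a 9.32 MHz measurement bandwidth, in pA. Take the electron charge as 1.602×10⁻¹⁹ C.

I_n = √(2qI·B)
2qI·B = 2 × 1.602×10⁻¹⁹ × 1.08×10⁻⁷ × 9.32×10⁶ = 3.23×10⁻¹⁹ A²
I_n = √(3.23×10⁻¹⁹) = 5.68×10⁻¹⁰ A = 568 pA

568 pA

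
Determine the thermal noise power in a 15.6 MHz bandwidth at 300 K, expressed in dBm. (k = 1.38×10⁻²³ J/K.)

−101.9 dBm

P_n = kTB = 1.38×10⁻²³ × 300 × 1.56×10⁷ = 6.46×10⁻¹⁴ W
In dBm: 10 log₁₀(6.46×10⁻¹⁴ / 10⁻³) = −101.9 dBm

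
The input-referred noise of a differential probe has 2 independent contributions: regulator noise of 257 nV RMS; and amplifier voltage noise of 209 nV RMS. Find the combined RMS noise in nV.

Uncorrelated sources add in power (mean-square): V_tot = √(ΣV_i²)
V_tot = √[(2.57×10⁻⁷)² + (2.09×10⁻⁷)²] = 3.31×10⁻⁷ V = 331 nV

331 nV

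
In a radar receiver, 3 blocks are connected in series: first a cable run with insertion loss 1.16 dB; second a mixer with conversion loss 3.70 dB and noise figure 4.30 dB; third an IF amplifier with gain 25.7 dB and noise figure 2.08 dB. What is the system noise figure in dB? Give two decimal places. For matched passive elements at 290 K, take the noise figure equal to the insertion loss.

7.32 dB

Convert to linear (a loss of L dB is a gain of −L dB): F_i = 10^(NF_i/10), G_i = 10^(G_i,dB/10)
  Stage 1: F_1 = 10^(1.16/10) = 1.306, G_1 = 10^(−1.16/10) = 0.7656
  Stage 2: F_2 = 10^(4.30/10) = 2.692, G_2 = 10^(−3.70/10) = 0.4266
  Stage 3: F_3 = 10^(2.08/10) = 1.614, G_3 = 10^(25.7/10) = 371.5
Friis cascade:
  F = 1.306 + (2.692 − 1)/0.7656 + (1.614 − 1)/0.3266 = 5.397
NF = 10 log₁₀(5.397) = 7.32 dB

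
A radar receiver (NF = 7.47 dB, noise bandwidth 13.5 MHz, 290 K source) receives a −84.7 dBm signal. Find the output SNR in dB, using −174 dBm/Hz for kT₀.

10.5 dB

Noise floor: N = −174 + 10 log₁₀(B) + NF
10 log₁₀(1.35×10⁷) = 71.3 dB
N = −174 + 71.3 + 7.47 = −95.23 dBm
SNR = P_sig − N = −84.7 − (−95.23) = 10.53 dB → 10.5 dB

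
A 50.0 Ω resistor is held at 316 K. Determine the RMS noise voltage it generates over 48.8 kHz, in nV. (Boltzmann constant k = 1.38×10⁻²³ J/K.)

206 nV

V_n = √(4kTRB)
4kTRB = 4 × 1.38×10⁻²³ × 316 × 5.00×10¹ × 4.88×10⁴ = 4.26×10⁻¹⁴ V²
V_n = √(4.26×10⁻¹⁴) = 2.06×10⁻⁷ V = 206 nV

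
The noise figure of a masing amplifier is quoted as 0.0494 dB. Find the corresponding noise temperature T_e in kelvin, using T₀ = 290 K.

3.32 K

F = 10^(0.0494/10) = 1.01144
T_e = (F − 1)·T₀ = (1.01144 − 1) × 290 = 3.32 K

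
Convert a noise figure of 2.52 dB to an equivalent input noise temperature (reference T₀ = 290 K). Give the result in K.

F = 10^(2.52/10) = 1.78649
T_e = (F − 1)·T₀ = (1.78649 − 1) × 290 = 228 K

228 K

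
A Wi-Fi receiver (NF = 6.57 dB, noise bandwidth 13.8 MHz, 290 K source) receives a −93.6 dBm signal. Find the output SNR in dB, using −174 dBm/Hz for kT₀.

Noise floor: N = −174 + 10 log₁₀(B) + NF
10 log₁₀(1.38×10⁷) = 71.4 dB
N = −174 + 71.4 + 6.57 = −96.03 dBm
SNR = P_sig − N = −93.6 − (−96.03) = 2.43 dB → 2.4 dB

2.4 dB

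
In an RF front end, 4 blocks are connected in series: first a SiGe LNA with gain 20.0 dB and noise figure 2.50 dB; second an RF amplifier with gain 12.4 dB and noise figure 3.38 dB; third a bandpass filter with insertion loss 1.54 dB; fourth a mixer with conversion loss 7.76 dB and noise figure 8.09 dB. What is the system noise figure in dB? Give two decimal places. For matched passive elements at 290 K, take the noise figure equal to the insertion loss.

2.54 dB

Convert to linear (a loss of L dB is a gain of −L dB): F_i = 10^(NF_i/10), G_i = 10^(G_i,dB/10)
  Stage 1: F_1 = 10^(2.50/10) = 1.778, G_1 = 10^(20.0/10) = 100.0
  Stage 2: F_2 = 10^(3.38/10) = 2.178, G_2 = 10^(12.4/10) = 17.38
  Stage 3: F_3 = 10^(1.54/10) = 1.426, G_3 = 10^(−1.54/10) = 0.7015
  Stage 4: F_4 = 10^(8.09/10) = 6.442, G_4 = 10^(−7.76/10) = 0.1675
Friis cascade:
  F = 1.778 + (2.178 − 1)/100.0 + (1.426 − 1)/1738 + (6.442 − 1)/1219 = 1.795
NF = 10 log₁₀(1.795) = 2.54 dB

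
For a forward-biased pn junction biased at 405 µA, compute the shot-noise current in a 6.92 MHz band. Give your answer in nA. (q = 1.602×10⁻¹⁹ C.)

I_n = √(2qI·B)
2qI·B = 2 × 1.602×10⁻¹⁹ × 4.05×10⁻⁴ × 6.92×10⁶ = 8.98×10⁻¹⁶ A²
I_n = √(8.98×10⁻¹⁶) = 3.00×10⁻⁸ A = 30.0 nA

30.0 nA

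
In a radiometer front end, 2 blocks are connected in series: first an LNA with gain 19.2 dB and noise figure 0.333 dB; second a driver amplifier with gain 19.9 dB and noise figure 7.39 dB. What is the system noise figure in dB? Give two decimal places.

Convert to linear (a loss of L dB is a gain of −L dB): F_i = 10^(NF_i/10), G_i = 10^(G_i,dB/10)
  Stage 1: F_1 = 10^(0.333/10) = 1.080, G_1 = 10^(19.2/10) = 83.18
  Stage 2: F_2 = 10^(7.39/10) = 5.483, G_2 = 10^(19.9/10) = 97.72
Friis cascade:
  F = 1.080 + (5.483 − 1)/83.18 = 1.134
NF = 10 log₁₀(1.134) = 0.54 dB

0.54 dB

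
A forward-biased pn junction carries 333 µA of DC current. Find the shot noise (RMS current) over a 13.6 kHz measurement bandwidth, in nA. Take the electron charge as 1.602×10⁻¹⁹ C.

I_n = √(2qI·B)
2qI·B = 2 × 1.602×10⁻¹⁹ × 3.33×10⁻⁴ × 1.36×10⁴ = 1.45×10⁻¹⁸ A²
I_n = √(1.45×10⁻¹⁸) = 1.20×10⁻⁹ A = 1.20 nA

1.20 nA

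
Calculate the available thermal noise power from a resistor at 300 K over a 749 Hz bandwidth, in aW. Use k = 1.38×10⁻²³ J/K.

P_n = kTB = 1.38×10⁻²³ × 300 × 7.49×10² = 3.10×10⁻¹⁸ W = 3.10 aW

3.10 aW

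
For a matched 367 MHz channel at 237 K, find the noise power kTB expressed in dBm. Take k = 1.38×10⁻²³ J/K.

−89.2 dBm

P_n = kTB = 1.38×10⁻²³ × 237 × 3.67×10⁸ = 1.20×10⁻¹² W
In dBm: 10 log₁₀(1.20×10⁻¹² / 10⁻³) = −89.2 dBm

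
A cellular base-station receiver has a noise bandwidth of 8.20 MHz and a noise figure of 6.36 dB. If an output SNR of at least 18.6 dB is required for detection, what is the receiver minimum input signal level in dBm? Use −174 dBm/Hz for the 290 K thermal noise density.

Sensitivity = −174 + 10 log₁₀(B) + NF + SNR_min
= −174 + 69.14 + 6.36 + 18.6
= −79.90 dBm → −79.9 dBm

−79.9 dBm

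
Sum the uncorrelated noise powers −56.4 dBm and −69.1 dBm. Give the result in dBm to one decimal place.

Convert to linear, add, convert back:
P₁ = 2.29×10⁻⁹ W, P₂ = 1.23×10⁻¹⁰ W
P_tot = 2.41×10⁻⁹ W → 10 log₁₀(P_tot / 10⁻³) = −56.2 dBm

−56.2 dBm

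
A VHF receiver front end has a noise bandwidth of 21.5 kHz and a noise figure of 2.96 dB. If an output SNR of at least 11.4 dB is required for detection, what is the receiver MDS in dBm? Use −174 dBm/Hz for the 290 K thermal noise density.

Sensitivity = −174 + 10 log₁₀(B) + NF + SNR_min
= −174 + 43.32 + 2.96 + 11.4
= −116.32 dBm → −116.3 dBm

−116.3 dBm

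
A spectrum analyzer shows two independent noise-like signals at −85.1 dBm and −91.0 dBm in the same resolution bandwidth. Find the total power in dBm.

−84.1 dBm

Convert to linear, add, convert back:
P₁ = 3.09×10⁻¹² W, P₂ = 7.94×10⁻¹³ W
P_tot = 3.88×10⁻¹² W → 10 log₁₀(P_tot / 10⁻³) = −84.1 dBm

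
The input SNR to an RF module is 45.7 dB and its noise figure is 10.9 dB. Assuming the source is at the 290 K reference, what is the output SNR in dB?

34.8 dB

By definition F = SNR_in/SNR_out, so in dB: SNR_out = SNR_in − NF
SNR_out = 45.7 − 10.9 = 34.8 dB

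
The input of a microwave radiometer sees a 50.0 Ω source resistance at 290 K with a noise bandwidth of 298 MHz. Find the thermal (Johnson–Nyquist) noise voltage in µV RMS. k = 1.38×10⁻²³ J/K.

V_n = √(4kTRB)
4kTRB = 4 × 1.38×10⁻²³ × 290 × 5.00×10¹ × 2.98×10⁸ = 2.39×10⁻¹⁰ V²
V_n = √(2.39×10⁻¹⁰) = 1.54×10⁻⁵ V = 15.4 µV

15.4 µV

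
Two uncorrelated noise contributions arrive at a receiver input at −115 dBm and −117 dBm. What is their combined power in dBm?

Convert to linear, add, convert back:
P₁ = 3.16×10⁻¹⁵ W, P₂ = 2.00×10⁻¹⁵ W
P_tot = 5.16×10⁻¹⁵ W → 10 log₁₀(P_tot / 10⁻³) = −112.9 dBm

−112.9 dBm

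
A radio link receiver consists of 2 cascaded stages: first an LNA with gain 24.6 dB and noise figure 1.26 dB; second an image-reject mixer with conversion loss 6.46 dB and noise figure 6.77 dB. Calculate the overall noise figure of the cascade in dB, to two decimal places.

Convert to linear (a loss of L dB is a gain of −L dB): F_i = 10^(NF_i/10), G_i = 10^(G_i,dB/10)
  Stage 1: F_1 = 10^(1.26/10) = 1.337, G_1 = 10^(24.6/10) = 288.4
  Stage 2: F_2 = 10^(6.77/10) = 4.753, G_2 = 10^(−6.46/10) = 0.2259
Friis cascade:
  F = 1.337 + (4.753 − 1)/288.4 = 1.350
NF = 10 log₁₀(1.350) = 1.30 dB

1.30 dB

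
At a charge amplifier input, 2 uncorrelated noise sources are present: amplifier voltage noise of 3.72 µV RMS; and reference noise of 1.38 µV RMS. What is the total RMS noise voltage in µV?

3.97 µV

Uncorrelated sources add in power (mean-square): V_tot = √(ΣV_i²)
V_tot = √[(3.72×10⁻⁶)² + (1.38×10⁻⁶)²] = 3.97×10⁻⁶ V = 3.97 µV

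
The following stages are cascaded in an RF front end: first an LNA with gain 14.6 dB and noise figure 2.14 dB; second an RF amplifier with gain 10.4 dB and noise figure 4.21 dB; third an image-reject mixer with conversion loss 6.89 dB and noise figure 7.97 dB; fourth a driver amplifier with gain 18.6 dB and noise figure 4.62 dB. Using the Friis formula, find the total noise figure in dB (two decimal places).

2.40 dB

Convert to linear (a loss of L dB is a gain of −L dB): F_i = 10^(NF_i/10), G_i = 10^(G_i,dB/10)
  Stage 1: F_1 = 10^(2.14/10) = 1.637, G_1 = 10^(14.6/10) = 28.84
  Stage 2: F_2 = 10^(4.21/10) = 2.636, G_2 = 10^(10.4/10) = 10.96
  Stage 3: F_3 = 10^(7.97/10) = 6.266, G_3 = 10^(−6.89/10) = 0.2046
  Stage 4: F_4 = 10^(4.62/10) = 2.897, G_4 = 10^(18.6/10) = 72.44
Friis cascade:
  F = 1.637 + (2.636 − 1)/28.84 + (6.266 − 1)/316.2 + (2.897 − 1)/64.71 = 1.740
NF = 10 log₁₀(1.740) = 2.40 dB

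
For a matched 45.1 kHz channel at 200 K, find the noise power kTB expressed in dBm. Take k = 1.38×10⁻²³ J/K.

P_n = kTB = 1.38×10⁻²³ × 200 × 4.51×10⁴ = 1.24×10⁻¹⁶ W
In dBm: 10 log₁₀(1.24×10⁻¹⁶ / 10⁻³) = −129.0 dBm

−129.0 dBm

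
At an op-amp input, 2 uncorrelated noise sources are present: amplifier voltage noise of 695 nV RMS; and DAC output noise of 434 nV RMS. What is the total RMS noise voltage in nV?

Uncorrelated sources add in power (mean-square): V_tot = √(ΣV_i²)
V_tot = √[(6.95×10⁻⁷)² + (4.34×10⁻⁷)²] = 8.19×10⁻⁷ V = 819 nV

819 nV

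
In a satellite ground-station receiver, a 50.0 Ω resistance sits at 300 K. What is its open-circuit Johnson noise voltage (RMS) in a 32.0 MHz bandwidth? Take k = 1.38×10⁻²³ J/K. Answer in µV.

V_n = √(4kTRB)
4kTRB = 4 × 1.38×10⁻²³ × 300 × 5.00×10¹ × 3.20×10⁷ = 2.65×10⁻¹¹ V²
V_n = √(2.65×10⁻¹¹) = 5.15×10⁻⁶ V = 5.15 µV

5.15 µV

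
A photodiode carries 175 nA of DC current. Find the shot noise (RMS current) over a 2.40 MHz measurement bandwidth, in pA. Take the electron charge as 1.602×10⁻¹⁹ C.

I_n = √(2qI·B)
2qI·B = 2 × 1.602×10⁻¹⁹ × 1.75×10⁻⁷ × 2.40×10⁶ = 1.35×10⁻¹⁹ A²
I_n = √(1.35×10⁻¹⁹) = 3.67×10⁻¹⁰ A = 367 pA

367 pA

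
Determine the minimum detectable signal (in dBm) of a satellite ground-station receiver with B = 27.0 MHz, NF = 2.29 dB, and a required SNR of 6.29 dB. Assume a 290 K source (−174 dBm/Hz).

−91.1 dBm

Sensitivity = −174 + 10 log₁₀(B) + NF + SNR_min
= −174 + 74.31 + 2.29 + 6.29
= −91.11 dBm → −91.1 dBm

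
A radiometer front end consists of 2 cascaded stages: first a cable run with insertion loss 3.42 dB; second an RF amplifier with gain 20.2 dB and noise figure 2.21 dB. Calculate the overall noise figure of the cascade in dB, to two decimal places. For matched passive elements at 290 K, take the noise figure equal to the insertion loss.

Convert to linear (a loss of L dB is a gain of −L dB): F_i = 10^(NF_i/10), G_i = 10^(G_i,dB/10)
  Stage 1: F_1 = 10^(3.42/10) = 2.198, G_1 = 10^(−3.42/10) = 0.4550
  Stage 2: F_2 = 10^(2.21/10) = 1.663, G_2 = 10^(20.2/10) = 104.7
Friis cascade:
  F = 2.198 + (1.663 − 1)/0.4550 = 3.656
NF = 10 log₁₀(3.656) = 5.63 dB

5.63 dB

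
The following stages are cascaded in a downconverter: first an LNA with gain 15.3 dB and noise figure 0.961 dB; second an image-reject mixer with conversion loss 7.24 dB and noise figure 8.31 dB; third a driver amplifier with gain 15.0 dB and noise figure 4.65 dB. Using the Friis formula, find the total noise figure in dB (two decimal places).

Convert to linear (a loss of L dB is a gain of −L dB): F_i = 10^(NF_i/10), G_i = 10^(G_i,dB/10)
  Stage 1: F_1 = 10^(0.961/10) = 1.248, G_1 = 10^(15.3/10) = 33.88
  Stage 2: F_2 = 10^(8.31/10) = 6.776, G_2 = 10^(−7.24/10) = 0.1888
  Stage 3: F_3 = 10^(4.65/10) = 2.917, G_3 = 10^(15.0/10) = 31.62
Friis cascade:
  F = 1.248 + (6.776 − 1)/33.88 + (2.917 − 1)/6.397 = 1.718
NF = 10 log₁₀(1.718) = 2.35 dB

2.35 dB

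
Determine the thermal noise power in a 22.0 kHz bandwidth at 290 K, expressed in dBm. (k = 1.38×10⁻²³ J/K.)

−130.6 dBm

P_n = kTB = 1.38×10⁻²³ × 290 × 2.20×10⁴ = 8.80×10⁻¹⁷ W
In dBm: 10 log₁₀(8.80×10⁻¹⁷ / 10⁻³) = −130.6 dBm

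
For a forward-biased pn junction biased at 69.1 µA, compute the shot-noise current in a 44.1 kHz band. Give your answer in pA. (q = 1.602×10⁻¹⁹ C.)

I_n = √(2qI·B)
2qI·B = 2 × 1.602×10⁻¹⁹ × 6.91×10⁻⁵ × 4.41×10⁴ = 9.76×10⁻¹⁹ A²
I_n = √(9.76×10⁻¹⁹) = 9.88×10⁻¹⁰ A = 988 pA

988 pA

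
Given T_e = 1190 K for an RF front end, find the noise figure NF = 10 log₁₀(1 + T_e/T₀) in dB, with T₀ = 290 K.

F = 1 + T_e/T₀ = 1 + 1190/290 = 5.10345
NF = 10 log₁₀(5.10345) = 7.08 dB

7.08 dB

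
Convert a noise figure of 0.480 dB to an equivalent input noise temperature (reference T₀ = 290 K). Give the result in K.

33.9 K

F = 10^(0.480/10) = 1.11686
T_e = (F − 1)·T₀ = (1.11686 − 1) × 290 = 33.9 K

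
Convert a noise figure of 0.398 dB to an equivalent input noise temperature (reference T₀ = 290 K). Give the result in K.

F = 10^(0.398/10) = 1.09597
T_e = (F − 1)·T₀ = (1.09597 − 1) × 290 = 27.8 K

27.8 K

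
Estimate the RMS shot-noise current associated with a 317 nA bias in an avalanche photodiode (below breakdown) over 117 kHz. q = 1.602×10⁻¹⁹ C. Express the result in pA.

109 pA

I_n = √(2qI·B)
2qI·B = 2 × 1.602×10⁻¹⁹ × 3.17×10⁻⁷ × 1.17×10⁵ = 1.19×10⁻²⁰ A²
I_n = √(1.19×10⁻²⁰) = 1.09×10⁻¹⁰ A = 109 pA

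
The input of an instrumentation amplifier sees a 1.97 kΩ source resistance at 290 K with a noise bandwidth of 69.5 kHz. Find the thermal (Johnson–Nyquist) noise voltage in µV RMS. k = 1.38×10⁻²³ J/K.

1.48 µV

V_n = √(4kTRB)
4kTRB = 4 × 1.38×10⁻²³ × 290 × 1.97×10³ × 6.95×10⁴ = 2.19×10⁻¹² V²
V_n = √(2.19×10⁻¹²) = 1.48×10⁻⁶ V = 1.48 µV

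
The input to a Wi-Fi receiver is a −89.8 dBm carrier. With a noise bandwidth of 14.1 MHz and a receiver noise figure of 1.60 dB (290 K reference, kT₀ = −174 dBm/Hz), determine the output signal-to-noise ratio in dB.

11.1 dB

Noise floor: N = −174 + 10 log₁₀(B) + NF
10 log₁₀(1.41×10⁷) = 71.49 dB
N = −174 + 71.49 + 1.60 = −100.91 dBm
SNR = P_sig − N = −89.8 − (−100.91) = 11.11 dB → 11.1 dB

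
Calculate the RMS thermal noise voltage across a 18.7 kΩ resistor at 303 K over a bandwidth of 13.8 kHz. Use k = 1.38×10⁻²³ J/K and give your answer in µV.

V_n = √(4kTRB)
4kTRB = 4 × 1.38×10⁻²³ × 303 × 1.87×10⁴ × 1.38×10⁴ = 4.32×10⁻¹² V²
V_n = √(4.32×10⁻¹²) = 2.08×10⁻⁶ V = 2.08 µV

2.08 µV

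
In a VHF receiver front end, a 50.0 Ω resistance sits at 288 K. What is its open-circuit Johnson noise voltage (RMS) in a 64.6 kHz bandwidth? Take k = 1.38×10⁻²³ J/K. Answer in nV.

V_n = √(4kTRB)
4kTRB = 4 × 1.38×10⁻²³ × 288 × 5.00×10¹ × 6.46×10⁴ = 5.13×10⁻¹⁴ V²
V_n = √(5.13×10⁻¹⁴) = 2.27×10⁻⁷ V = 227 nV

227 nV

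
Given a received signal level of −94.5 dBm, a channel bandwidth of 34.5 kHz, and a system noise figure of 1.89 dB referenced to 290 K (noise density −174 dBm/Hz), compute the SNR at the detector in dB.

Noise floor: N = −174 + 10 log₁₀(B) + NF
10 log₁₀(3.45×10⁴) = 45.38 dB
N = −174 + 45.38 + 1.89 = −126.73 dBm
SNR = P_sig − N = −94.5 − (−126.73) = 32.23 dB → 32.2 dB

32.2 dB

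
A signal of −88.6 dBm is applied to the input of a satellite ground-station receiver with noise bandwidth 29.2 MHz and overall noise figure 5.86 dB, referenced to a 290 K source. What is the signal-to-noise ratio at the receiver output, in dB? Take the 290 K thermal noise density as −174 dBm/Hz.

Noise floor: N = −174 + 10 log₁₀(B) + NF
10 log₁₀(2.92×10⁷) = 74.65 dB
N = −174 + 74.65 + 5.86 = −93.49 dBm
SNR = P_sig − N = −88.6 − (−93.49) = 4.89 dB → 4.9 dB

4.9 dB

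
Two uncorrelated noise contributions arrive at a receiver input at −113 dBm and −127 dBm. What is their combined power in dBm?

−112.8 dBm

Convert to linear, add, convert back:
P₁ = 5.01×10⁻¹⁵ W, P₂ = 2.00×10⁻¹⁶ W
P_tot = 5.21×10⁻¹⁵ W → 10 log₁₀(P_tot / 10⁻³) = −112.8 dBm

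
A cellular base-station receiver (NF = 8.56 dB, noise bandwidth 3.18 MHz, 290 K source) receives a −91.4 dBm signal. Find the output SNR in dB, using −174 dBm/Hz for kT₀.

9.0 dB

Noise floor: N = −174 + 10 log₁₀(B) + NF
10 log₁₀(3.18×10⁶) = 65.02 dB
N = −174 + 65.02 + 8.56 = −100.42 dBm
SNR = P_sig − N = −91.4 − (−100.42) = 9.02 dB → 9.0 dB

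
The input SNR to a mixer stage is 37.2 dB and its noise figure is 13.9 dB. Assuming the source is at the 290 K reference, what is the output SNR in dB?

By definition F = SNR_in/SNR_out, so in dB: SNR_out = SNR_in − NF
SNR_out = 37.2 − 13.9 = 23.3 dB

23.3 dB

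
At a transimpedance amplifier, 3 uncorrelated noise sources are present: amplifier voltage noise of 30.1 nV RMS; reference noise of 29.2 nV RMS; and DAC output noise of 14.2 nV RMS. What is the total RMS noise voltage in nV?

Uncorrelated sources add in power (mean-square): V_tot = √(ΣV_i²)
V_tot = √[(3.01×10⁻⁸)² + (2.92×10⁻⁸)² + (1.42×10⁻⁸)²] = 4.43×10⁻⁸ V = 44.3 nV

44.3 nV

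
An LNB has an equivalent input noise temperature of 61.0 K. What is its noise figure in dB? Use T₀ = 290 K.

0.829 dB

F = 1 + T_e/T₀ = 1 + 61.0/290 = 1.21034
NF = 10 log₁₀(1.21034) = 0.829 dB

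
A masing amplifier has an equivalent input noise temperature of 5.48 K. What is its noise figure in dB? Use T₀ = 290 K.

F = 1 + T_e/T₀ = 1 + 5.48/290 = 1.0189
NF = 10 log₁₀(1.0189) = 0.081 dB

0.081 dB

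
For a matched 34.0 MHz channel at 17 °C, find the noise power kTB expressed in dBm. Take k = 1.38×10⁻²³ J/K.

T = 17 °C + 273.15 = 290.15 K
P_n = kTB = 1.38×10⁻²³ × 290.15 × 3.40×10⁷ = 1.36×10⁻¹³ W
In dBm: 10 log₁₀(1.36×10⁻¹³ / 10⁻³) = −98.7 dBm

−98.7 dBm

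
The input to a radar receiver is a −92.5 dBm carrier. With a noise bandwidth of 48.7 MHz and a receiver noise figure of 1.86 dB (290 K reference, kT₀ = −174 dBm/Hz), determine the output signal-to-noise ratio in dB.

Noise floor: N = −174 + 10 log₁₀(B) + NF
10 log₁₀(4.87×10⁷) = 76.88 dB
N = −174 + 76.88 + 1.86 = −95.26 dBm
SNR = P_sig − N = −92.5 − (−95.26) = 2.76 dB → 2.8 dB

2.8 dB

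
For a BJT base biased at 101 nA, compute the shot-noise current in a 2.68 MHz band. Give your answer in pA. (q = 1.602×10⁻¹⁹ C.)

I_n = √(2qI·B)
2qI·B = 2 × 1.602×10⁻¹⁹ × 1.01×10⁻⁷ × 2.68×10⁶ = 8.67×10⁻²⁰ A²
I_n = √(8.67×10⁻²⁰) = 2.94×10⁻¹⁰ A = 294 pA

294 pA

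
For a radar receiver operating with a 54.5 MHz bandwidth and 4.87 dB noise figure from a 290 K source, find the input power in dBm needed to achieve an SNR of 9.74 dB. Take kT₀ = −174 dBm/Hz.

Sensitivity = −174 + 10 log₁₀(B) + NF + SNR_min
= −174 + 77.36 + 4.87 + 9.74
= −82.03 dBm → −82.0 dBm

−82.0 dBm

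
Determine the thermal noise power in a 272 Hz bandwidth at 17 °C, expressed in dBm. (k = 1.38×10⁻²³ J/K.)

T = 17 °C + 273.15 = 290.15 K
P_n = kTB = 1.38×10⁻²³ × 290.15 × 2.72×10² = 1.09×10⁻¹⁸ W
In dBm: 10 log₁₀(1.09×10⁻¹⁸ / 10⁻³) = −149.6 dBm

−149.6 dBm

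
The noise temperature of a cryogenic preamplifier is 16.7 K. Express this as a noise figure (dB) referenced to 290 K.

F = 1 + T_e/T₀ = 1 + 16.7/290 = 1.05759
NF = 10 log₁₀(1.05759) = 0.243 dB

0.243 dB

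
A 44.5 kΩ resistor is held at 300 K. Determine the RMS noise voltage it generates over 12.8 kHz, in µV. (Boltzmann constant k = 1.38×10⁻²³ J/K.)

V_n = √(4kTRB)
4kTRB = 4 × 1.38×10⁻²³ × 300 × 4.45×10⁴ × 1.28×10⁴ = 9.43×10⁻¹² V²
V_n = √(9.43×10⁻¹²) = 3.07×10⁻⁶ V = 3.07 µV

3.07 µV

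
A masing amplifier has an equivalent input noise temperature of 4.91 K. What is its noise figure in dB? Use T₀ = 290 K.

0.073 dB

F = 1 + T_e/T₀ = 1 + 4.91/290 = 1.01693
NF = 10 log₁₀(1.01693) = 0.073 dB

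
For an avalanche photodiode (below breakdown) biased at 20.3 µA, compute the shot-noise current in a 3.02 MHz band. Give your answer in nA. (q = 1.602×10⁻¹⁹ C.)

I_n = √(2qI·B)
2qI·B = 2 × 1.602×10⁻¹⁹ × 2.03×10⁻⁵ × 3.02×10⁶ = 1.96×10⁻¹⁷ A²
I_n = √(1.96×10⁻¹⁷) = 4.43×10⁻⁹ A = 4.43 nA

4.43 nA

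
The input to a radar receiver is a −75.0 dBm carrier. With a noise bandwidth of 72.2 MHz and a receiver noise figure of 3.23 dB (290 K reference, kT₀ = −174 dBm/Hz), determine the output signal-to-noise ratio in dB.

Noise floor: N = −174 + 10 log₁₀(B) + NF
10 log₁₀(7.22×10⁷) = 78.59 dB
N = −174 + 78.59 + 3.23 = −92.18 dBm
SNR = P_sig − N = −75.0 − (−92.18) = 17.18 dB → 17.2 dB

17.2 dB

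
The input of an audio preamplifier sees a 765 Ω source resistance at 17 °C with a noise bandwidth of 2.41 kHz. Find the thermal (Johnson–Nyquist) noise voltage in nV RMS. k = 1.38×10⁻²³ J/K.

172 nV

T = 17 °C + 273.15 = 290.15 K
V_n = √(4kTRB)
4kTRB = 4 × 1.38×10⁻²³ × 290.15 × 7.65×10² × 2.41×10³ = 2.95×10⁻¹⁴ V²
V_n = √(2.95×10⁻¹⁴) = 1.72×10⁻⁷ V = 172 nV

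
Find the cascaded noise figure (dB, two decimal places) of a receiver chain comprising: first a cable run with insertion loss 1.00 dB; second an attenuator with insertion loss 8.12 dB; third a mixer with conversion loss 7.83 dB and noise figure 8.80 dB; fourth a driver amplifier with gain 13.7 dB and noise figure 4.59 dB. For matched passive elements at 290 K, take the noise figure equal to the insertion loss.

Convert to linear (a loss of L dB is a gain of −L dB): F_i = 10^(NF_i/10), G_i = 10^(G_i,dB/10)
  Stage 1: F_1 = 10^(1.00/10) = 1.259, G_1 = 10^(−1.00/10) = 0.7943
  Stage 2: F_2 = 10^(8.12/10) = 6.486, G_2 = 10^(−8.12/10) = 0.1542
  Stage 3: F_3 = 10^(8.80/10) = 7.586, G_3 = 10^(−7.83/10) = 0.1648
  Stage 4: F_4 = 10^(4.59/10) = 2.877, G_4 = 10^(13.7/10) = 23.44
Friis cascade:
  F = 1.259 + (6.486 − 1)/0.7943 + (7.586 − 1)/0.1225 + (2.877 − 1)/0.02018 = 155.0
NF = 10 log₁₀(155.0) = 21.90 dB

21.90 dB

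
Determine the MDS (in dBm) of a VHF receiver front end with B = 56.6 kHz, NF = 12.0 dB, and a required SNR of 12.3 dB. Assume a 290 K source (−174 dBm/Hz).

−102.2 dBm

Sensitivity = −174 + 10 log₁₀(B) + NF + SNR_min
= −174 + 47.53 + 12.0 + 12.3
= −102.17 dBm → −102.2 dBm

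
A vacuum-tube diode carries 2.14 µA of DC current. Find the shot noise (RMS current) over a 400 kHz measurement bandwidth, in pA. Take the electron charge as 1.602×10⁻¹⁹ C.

524 pA

I_n = √(2qI·B)
2qI·B = 2 × 1.602×10⁻¹⁹ × 2.14×10⁻⁶ × 4.00×10⁵ = 2.74×10⁻¹⁹ A²
I_n = √(2.74×10⁻¹⁹) = 5.24×10⁻¹⁰ A = 524 pA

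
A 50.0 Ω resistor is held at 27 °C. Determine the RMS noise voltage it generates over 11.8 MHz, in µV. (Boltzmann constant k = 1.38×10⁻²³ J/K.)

3.13 µV

T = 27 °C + 273.15 = 300.15 K
V_n = √(4kTRB)
4kTRB = 4 × 1.38×10⁻²³ × 300.15 × 5.00×10¹ × 1.18×10⁷ = 9.78×10⁻¹² V²
V_n = √(9.78×10⁻¹²) = 3.13×10⁻⁶ V = 3.13 µV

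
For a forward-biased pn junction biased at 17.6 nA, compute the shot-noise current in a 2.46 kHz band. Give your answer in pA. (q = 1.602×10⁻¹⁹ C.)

3.72 pA

I_n = √(2qI·B)
2qI·B = 2 × 1.602×10⁻¹⁹ × 1.76×10⁻⁸ × 2.46×10³ = 1.39×10⁻²³ A²
I_n = √(1.39×10⁻²³) = 3.72×10⁻¹² A = 3.72 pA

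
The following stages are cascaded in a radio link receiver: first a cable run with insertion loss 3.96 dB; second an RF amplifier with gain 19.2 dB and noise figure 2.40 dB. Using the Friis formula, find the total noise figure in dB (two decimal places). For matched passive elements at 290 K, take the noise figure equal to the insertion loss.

6.36 dB

Convert to linear (a loss of L dB is a gain of −L dB): F_i = 10^(NF_i/10), G_i = 10^(G_i,dB/10)
  Stage 1: F_1 = 10^(3.96/10) = 2.489, G_1 = 10^(−3.96/10) = 0.4018
  Stage 2: F_2 = 10^(2.40/10) = 1.738, G_2 = 10^(19.2/10) = 83.18
Friis cascade:
  F = 2.489 + (1.738 − 1)/0.4018 = 4.325
NF = 10 log₁₀(4.325) = 6.36 dB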